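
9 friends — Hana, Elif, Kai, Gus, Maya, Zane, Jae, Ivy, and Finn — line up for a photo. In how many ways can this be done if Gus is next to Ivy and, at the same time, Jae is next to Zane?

Treat {Gus,Ivy} as one block (2 orders) and {Jae,Zane} as another (2 orders).
That leaves 7 units to arrange: 2 × 2 × 7! = 4 × 5040 = 20160.

20160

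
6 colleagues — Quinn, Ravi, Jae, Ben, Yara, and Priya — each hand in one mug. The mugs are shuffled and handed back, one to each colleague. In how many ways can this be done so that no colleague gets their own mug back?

This is the derangement count D_6: permutations of 6 items with no fixed point.
By inclusion–exclusion this is Σ_{j=0}^{6} (−1)^j C(6,j)·(6−j)!.
Computing: 720 − 720 + 360 − 120 + 30 − 6 + 1 = 265.

265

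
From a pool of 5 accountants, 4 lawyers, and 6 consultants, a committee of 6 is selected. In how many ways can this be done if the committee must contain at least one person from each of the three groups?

4250

Unrestricted: C(15,6) = 5005 ways to pick any 6 of the 15.
Selections missing a whole group: no accountants → C(10,6) = 210; no lawyers → C(11,6) = 462; no consultants → C(9,6) = 84.
Add back selections omitting two groups (i.e. drawn from a single group): C(5,6) + C(4,6) + C(6,6) = 1.
By inclusion–exclusion: 5005 − 756 + 1 = 4250.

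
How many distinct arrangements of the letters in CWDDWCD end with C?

With the last slot taken by C, it remains to arrange the other 6 letters (WDDWCD).
Those 6 letters have D appearing 3 times and W appearing twice, giving (6)!/(3!·2!) = 60.

60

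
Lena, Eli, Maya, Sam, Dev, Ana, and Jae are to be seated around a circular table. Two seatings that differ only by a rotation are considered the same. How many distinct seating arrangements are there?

720

Seat Lena anywhere (absorbing the rotational symmetry), then permute the other 6: (6)! = 720.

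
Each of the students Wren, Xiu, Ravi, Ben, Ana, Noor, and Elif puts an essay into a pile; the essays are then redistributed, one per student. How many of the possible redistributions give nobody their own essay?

1854

This is the derangement count D_7: permutations of 7 items with no fixed point.
By inclusion–exclusion this is Σ_{j=0}^{7} (−1)^j C(7,j)·(7−j)!.
Computing: 5040 − 5040 + 2520 − 840 + 210 − 42 + 7 − 1 = 1854.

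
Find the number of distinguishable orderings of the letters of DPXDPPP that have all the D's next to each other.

Treat the 2 copies of D as a single block. The multiset to arrange is then {DD, P, P, P, P, X}, 6 items in all.
That gives (6)!/(4!) = 30 arrangements.

30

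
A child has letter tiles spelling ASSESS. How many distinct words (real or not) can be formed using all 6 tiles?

30

ASSESS has 6 letters with S appearing 4 times.
The number of distinct arrangements is 6!/(4!) = 720/24 = 30.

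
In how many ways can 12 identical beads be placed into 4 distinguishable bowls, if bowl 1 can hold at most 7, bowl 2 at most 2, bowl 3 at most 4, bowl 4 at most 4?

By stars and bars, unrestricted non-negative solutions to x_1+…+x_4 = 12 number C(12+3,3) = 455.
Subtract solutions that violate a single cap (substitute x_i' = x_i − (cap_i+1)): x_1 ≥ 8 gives C(7,3) = 35; x_2 ≥ 3 gives C(12,3) = 220; x_3 ≥ 5 gives C(10,3) = 120; x_4 ≥ 5 gives C(10,3) = 120. Together 495.
Add back pairs where two caps are both exceeded: 4 + 0 + 0 + 35 + 35 + 10 = 84.
By inclusion–exclusion the count is 455 − 495 + 84 = 44.

44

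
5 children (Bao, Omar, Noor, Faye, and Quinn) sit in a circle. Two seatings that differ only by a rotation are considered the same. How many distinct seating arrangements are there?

Around a circle, 5 distinct people have 5!/5 = (4)! = 24 rotationally distinct seatings.

24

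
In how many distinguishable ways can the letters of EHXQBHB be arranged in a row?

1260

Letter multiplicities in EHXQBHB: B×2, E×1, H×2, Q×1, X×1.
Dividing 7! = 5040 by 2!·2! = 4 for the repeated letters gives 1260.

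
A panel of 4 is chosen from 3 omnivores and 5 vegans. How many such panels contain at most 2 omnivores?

65

Split by how many omnivores are chosen (0 through 2).
Sum: C(3,0)·C(5,4) + C(3,1)·C(5,3) + C(3,2)·C(5,2) = 5 + 30 + 30 = 65.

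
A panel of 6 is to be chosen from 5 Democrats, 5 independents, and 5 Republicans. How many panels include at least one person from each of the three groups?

With no constraint there are C(15,6) = 5005 possible selections.
Subtract selections that omit an entire group: no Democrats → C(10,6) = 210; no independents → C(10,6) = 210; no Republicans → C(10,6) = 210.
Add back selections omitting two groups (i.e. drawn from a single group): C(5,6) + C(5,6) + C(5,6) = 0.
By inclusion–exclusion: 5005 − 630 + 0 = 4375.

4375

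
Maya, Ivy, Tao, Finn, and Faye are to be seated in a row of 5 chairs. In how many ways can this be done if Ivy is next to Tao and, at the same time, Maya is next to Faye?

Treat {Ivy,Tao} as one block (2 orders) and {Maya,Faye} as another (2 orders).
That leaves 3 units to arrange: 2 × 2 × 3! = 4 × 6 = 24.

24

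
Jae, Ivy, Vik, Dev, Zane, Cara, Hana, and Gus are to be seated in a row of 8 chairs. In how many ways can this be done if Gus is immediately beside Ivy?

10080

Glue Gus and Ivy into one block (2 internal orders), leaving 7 units to arrange in a row.
That gives 2 × 7! = 2 × 5040 = 10080.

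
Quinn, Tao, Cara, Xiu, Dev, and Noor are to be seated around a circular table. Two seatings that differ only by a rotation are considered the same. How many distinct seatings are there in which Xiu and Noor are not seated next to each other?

Without the restriction there are (5)! = 120 seatings.
Seatings with Xiu beside Noor: treat them as a block with 2 internal orders, giving 2 × (4)! = 48.
Subtracting, 120 − 48 = 72.

72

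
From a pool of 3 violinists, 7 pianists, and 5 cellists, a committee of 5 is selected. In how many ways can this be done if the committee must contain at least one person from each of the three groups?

Total 5-person selections from all 15: C(15,5) = 3003.
Selections missing a whole group: no violinists → C(12,5) = 792; no pianists → C(8,5) = 56; no cellists → C(10,5) = 252.
Add back selections omitting two groups (i.e. drawn from a single group): C(3,5) + C(7,5) + C(5,5) = 22.
By inclusion–exclusion: 3003 − 1100 + 22 = 1925.

1925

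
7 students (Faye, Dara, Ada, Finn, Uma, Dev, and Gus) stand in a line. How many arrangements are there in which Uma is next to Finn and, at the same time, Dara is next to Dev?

Treat {Uma,Finn} as one block (2 orders) and {Dara,Dev} as another (2 orders).
That leaves 5 units to arrange: 2 × 2 × 5! = 4 × 120 = 480.

480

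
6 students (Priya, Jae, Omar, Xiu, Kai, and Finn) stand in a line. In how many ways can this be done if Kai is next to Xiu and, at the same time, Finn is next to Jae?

96

Treat {Kai,Xiu} as one block (2 orders) and {Finn,Jae} as another (2 orders).
That leaves 4 units to arrange: 2 × 2 × 4! = 4 × 24 = 96.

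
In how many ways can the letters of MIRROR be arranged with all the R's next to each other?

Treat the 3 copies of R as a single block. The multiset to arrange is then {RRR, I, M, O}, 4 items in all.
All 4 items are distinct, so there are (4)! = 24 arrangements.

24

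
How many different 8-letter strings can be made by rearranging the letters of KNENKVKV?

1680

Letter multiplicities in KNENKVKV: E×1, K×3, N×2, V×2.
The number of distinct arrangements is 8!/(3!·2!·2!) = 40320/24 = 1680.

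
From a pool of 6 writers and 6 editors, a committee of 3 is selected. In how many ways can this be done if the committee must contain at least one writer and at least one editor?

Total 3-person selections from all 12: C(12,3) = 220.
Subtract selections that omit an entire group: no writers → C(6,3) = 20; no editors → C(6,3) = 20.
Both groups omitted at once is impossible, so 220 − 40 = 180.

180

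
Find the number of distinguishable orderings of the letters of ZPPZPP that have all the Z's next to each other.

Treat the 2 copies of Z as a single block. The multiset to arrange is then {ZZ, P, P, P, P}, 5 items in all.
That gives (5)!/(4!) = 5 arrangements.

5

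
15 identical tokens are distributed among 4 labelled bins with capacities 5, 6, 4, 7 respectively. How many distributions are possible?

105

By stars and bars, unrestricted non-negative solutions to x_1+…+x_4 = 15 number C(15+3,3) = 816.
Subtract solutions that violate a single cap (substitute x_i' = x_i − (cap_i+1)): x_1 ≥ 6 gives C(12,3) = 220; x_2 ≥ 7 gives C(11,3) = 165; x_3 ≥ 5 gives C(13,3) = 286; x_4 ≥ 8 gives C(10,3) = 120. Together 791.
Add back pairs where two caps are both exceeded: 10 + 35 + 4 + 20 + 1 + 10 = 80.
By inclusion–exclusion the count is 816 − 791 + 80 = 105.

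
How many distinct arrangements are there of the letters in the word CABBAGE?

1260

The 7 letters of CABBAGE have repeats: A appearing twice and B appearing twice.
Dividing 7! = 5040 by 2!·2! = 4 for the repeated letters gives 1260.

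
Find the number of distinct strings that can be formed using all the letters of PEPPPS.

Letter multiplicities in PEPPPS: E×1, P×4, S×1.
So there are 6! / (4!) = 30 distinguishable arrangements.

30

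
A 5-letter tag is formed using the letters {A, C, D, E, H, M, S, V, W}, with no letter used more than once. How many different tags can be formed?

With no repetition, fill the 5 letters in order: 9 choices, then 8, down to 5.
That product is 9 × 8 × 7 × 6 × 5 = 15120.

15120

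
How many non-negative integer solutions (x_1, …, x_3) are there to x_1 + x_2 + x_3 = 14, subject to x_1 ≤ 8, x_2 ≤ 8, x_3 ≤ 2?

12

Ignoring the caps, the number of non-negative solutions to x_1+…+x_3 = 14 is C(16,2) = 120.
Subtract solutions that violate a single cap (substitute x_i' = x_i − (cap_i+1)): x_1 ≥ 9 gives C(7,2) = 21; x_2 ≥ 9 gives C(7,2) = 21; x_3 ≥ 3 gives C(13,2) = 78. Together 120.
Add back pairs where two caps are both exceeded: 0 + 6 + 6 = 12.
By inclusion–exclusion the count is 120 − 120 + 12 = 12.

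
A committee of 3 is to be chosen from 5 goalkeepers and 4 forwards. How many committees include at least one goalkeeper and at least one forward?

70

Unrestricted: C(9,3) = 84 ways to pick any 3 of the 9.
Subtract selections that omit an entire group: no goalkeepers → C(4,3) = 4; no forwards → C(5,3) = 10.
Both groups omitted at once is impossible, so 84 − 14 = 70.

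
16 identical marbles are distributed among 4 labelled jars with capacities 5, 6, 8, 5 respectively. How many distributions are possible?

141

Ignoring the caps, the number of non-negative solutions to x_1+…+x_4 = 16 is C(19,3) = 969.
Subtract solutions that violate a single cap (substitute x_i' = x_i − (cap_i+1)): x_1 ≥ 6 gives C(13,3) = 286; x_2 ≥ 7 gives C(12,3) = 220; x_3 ≥ 9 gives C(10,3) = 120; x_4 ≥ 6 gives C(13,3) = 286. Together 912.
Add back pairs where two caps are both exceeded: 20 + 4 + 35 + 1 + 20 + 4 = 84.
By inclusion–exclusion the count is 969 − 912 + 84 = 141.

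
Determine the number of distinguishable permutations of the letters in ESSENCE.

The 7 letters of ESSENCE have repeats: E appearing 3 times and S appearing twice.
The number of distinct arrangements is 7!/(3!·2!) = 5040/12 = 420.

420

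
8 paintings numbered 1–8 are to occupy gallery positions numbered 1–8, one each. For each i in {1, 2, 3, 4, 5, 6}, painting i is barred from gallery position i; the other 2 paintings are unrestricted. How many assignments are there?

18806

Let Aᵢ (for 1 ≤ i ≤ 6) be the placements that put painting i in its forbidden gallery position. Any j of these fix j positions, leaving (8−j)! ways to fill the rest, and there are C(6,j) ways to pick which j.
By inclusion–exclusion, the number of valid placements is Σ_{j=0}^{6} (−1)^j C(6,j)·(8−j)!.
Computing: 40320 − 30240 + 10800 − 2400 + 360 − 36 + 2 = 18806.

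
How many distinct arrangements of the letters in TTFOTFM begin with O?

Fix O in the first position and arrange the remaining 6 letters.
Those 6 letters have F appearing twice and T appearing 3 times, giving (6)!/(3!·2!) = 60.

60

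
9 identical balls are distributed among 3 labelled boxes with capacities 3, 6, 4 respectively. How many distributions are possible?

Without the upper bounds there are C(11,2) = 55 ways to split 9 among 3 boxes.
Subtract solutions that violate a single cap (substitute x_i' = x_i − (cap_i+1)): x_1 ≥ 4 gives C(7,2) = 21; x_2 ≥ 7 gives C(4,2) = 6; x_3 ≥ 5 gives C(6,2) = 15. Together 42.
Add back pairs where two caps are both exceeded: 0 + 1 + 0 = 1.
By inclusion–exclusion the count is 55 − 42 + 1 = 14.

14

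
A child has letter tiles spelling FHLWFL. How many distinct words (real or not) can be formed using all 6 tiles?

The 6 letters of FHLWFL have repeats: F appearing twice and L appearing twice.
Dividing 6! = 720 by 2!·2! = 4 for the repeated letters gives 180.

180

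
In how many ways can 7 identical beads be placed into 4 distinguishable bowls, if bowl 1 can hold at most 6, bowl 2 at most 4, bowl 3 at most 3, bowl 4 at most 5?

85

Without the upper bounds there are C(10,3) = 120 ways to split 7 among 4 bowls.
Subtract solutions that violate a single cap (substitute x_i' = x_i − (cap_i+1)): x_1 ≥ 7 gives C(3,3) = 1; x_2 ≥ 5 gives C(5,3) = 10; x_3 ≥ 4 gives C(6,3) = 20; x_4 ≥ 6 gives C(4,3) = 4. Together 35.
No two caps can be exceeded simultaneously, so the pair terms are all 0.
By inclusion–exclusion the count is 120 − 35 + 0 = 85.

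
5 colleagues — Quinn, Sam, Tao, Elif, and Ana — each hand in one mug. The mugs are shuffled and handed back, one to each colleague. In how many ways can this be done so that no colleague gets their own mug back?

This is the derangement count D_5: permutations of 5 items with no fixed point.
By inclusion–exclusion this is Σ_{j=0}^{5} (−1)^j C(5,j)·(5−j)!.
Computing: 120 − 120 + 60 − 20 + 5 − 1 = 44.

44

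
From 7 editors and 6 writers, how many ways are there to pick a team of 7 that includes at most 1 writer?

43

Split by how many writers are chosen (0 through 1).
Sum: C(6,0)·C(7,7) + C(6,1)·C(7,6) = 1 + 42 = 43.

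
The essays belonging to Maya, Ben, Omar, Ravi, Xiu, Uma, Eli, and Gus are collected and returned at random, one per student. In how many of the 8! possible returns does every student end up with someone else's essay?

14833

Count assignments avoiding every fixed point. For any j of the 8 students fixed to their own essay, the other 8−j can be arranged in (8−j)! ways.
By inclusion–exclusion this is Σ_{j=0}^{8} (−1)^j C(8,j)·(8−j)!.
Computing: 40320 − 40320 + 20160 − 6720 + 1680 − 336 + 56 − 8 + 1 = 14833.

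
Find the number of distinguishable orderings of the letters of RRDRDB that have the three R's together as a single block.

12

Treat the 3 copies of R as a single block. The multiset to arrange is then {RRR, B, D, D}, 4 items in all.
That gives (4)!/(2!) = 12 arrangements.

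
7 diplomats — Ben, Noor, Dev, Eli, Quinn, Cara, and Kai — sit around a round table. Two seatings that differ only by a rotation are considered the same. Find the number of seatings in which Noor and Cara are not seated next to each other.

480

All circular seatings of 7 people number (6)! = 720.
Those with Noor next to Cara: fuse the pair into one unit and seat 6 units around a circle — 2·(5)! = 240.
Subtracting, 720 − 240 = 480.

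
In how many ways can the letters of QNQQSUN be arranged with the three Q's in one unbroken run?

60

Treat the 3 copies of Q as a single block. The multiset to arrange is then {QQQ, N, N, S, U}, 5 items in all.
That gives (5)!/(2!) = 60 arrangements.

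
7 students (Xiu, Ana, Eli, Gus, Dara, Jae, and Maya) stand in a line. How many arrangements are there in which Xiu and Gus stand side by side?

1440

Treat {Xiu, Gus} as a single unit. There are 6 units to order, and the pair itself can be ordered 2 ways.
That gives 2 × 6! = 2 × 720 = 1440.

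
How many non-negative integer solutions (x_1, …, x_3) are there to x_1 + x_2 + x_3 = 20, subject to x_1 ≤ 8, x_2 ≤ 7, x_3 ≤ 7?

6

Ignoring the caps, the number of non-negative solutions to x_1+…+x_3 = 20 is C(22,2) = 231.
Subtract solutions that violate a single cap (substitute x_i' = x_i − (cap_i+1)): x_1 ≥ 9 gives C(13,2) = 78; x_2 ≥ 8 gives C(14,2) = 91; x_3 ≥ 8 gives C(14,2) = 91. Together 260.
Add back pairs where two caps are both exceeded: 10 + 10 + 15 = 35.
By inclusion–exclusion the count is 231 − 260 + 35 = 6.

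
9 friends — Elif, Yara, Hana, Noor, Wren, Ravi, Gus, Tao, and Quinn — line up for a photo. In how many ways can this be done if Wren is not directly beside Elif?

282240

There are 9! = 362880 arrangements in all. If Wren and Elif are adjacent, merging them into one block gives 2·(8)! = 80640 arrangements.
So 362880 − 80640 = 282240 arrangements keep them apart.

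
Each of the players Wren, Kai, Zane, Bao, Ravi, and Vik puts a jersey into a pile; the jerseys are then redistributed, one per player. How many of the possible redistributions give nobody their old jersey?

265

This is the derangement count D_6: permutations of 6 items with no fixed point.
By inclusion–exclusion this is Σ_{j=0}^{6} (−1)^j C(6,j)·(6−j)!.
Computing: 720 − 720 + 360 − 120 + 30 − 6 + 1 = 265.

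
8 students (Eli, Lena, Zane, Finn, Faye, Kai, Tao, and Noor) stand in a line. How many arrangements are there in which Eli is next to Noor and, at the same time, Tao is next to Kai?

Treat {Eli,Noor} as one block (2 orders) and {Tao,Kai} as another (2 orders).
That leaves 6 units to arrange: 2 × 2 × 6! = 4 × 720 = 2880.

2880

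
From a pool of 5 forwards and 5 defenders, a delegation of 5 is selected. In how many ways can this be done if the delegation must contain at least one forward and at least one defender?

250

With no constraint there are C(10,5) = 252 possible selections.
Subtract selections that omit an entire group: no forwards → C(5,5) = 1; no defenders → C(5,5) = 1.
Both groups omitted at once is impossible, so 252 − 2 = 250.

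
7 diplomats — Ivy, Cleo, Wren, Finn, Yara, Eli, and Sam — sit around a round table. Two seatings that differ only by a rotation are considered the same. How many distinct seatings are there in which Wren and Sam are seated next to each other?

240

Treat {Wren, Sam} as one unit (2 internal orders) and seat the resulting 6 units around the table: (5)! circular arrangements.
So 2 × (5)! = 2 × 120 = 240.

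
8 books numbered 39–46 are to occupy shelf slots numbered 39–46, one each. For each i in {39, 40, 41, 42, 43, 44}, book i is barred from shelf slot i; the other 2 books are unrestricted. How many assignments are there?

18806

Let Aᵢ (for 39 ≤ i ≤ 44) be the placements that put book i in its forbidden shelf slot. Any j of these fix j positions, leaving (8−j)! ways to fill the rest, and there are C(6,j) ways to pick which j.
By inclusion–exclusion, the number of valid placements is Σ_{j=0}^{6} (−1)^j C(6,j)·(8−j)!.
Computing: 40320 − 30240 + 10800 − 2400 + 360 − 36 + 2 = 18806.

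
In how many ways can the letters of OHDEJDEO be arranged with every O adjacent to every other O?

Treat the 2 copies of O as a single block. The multiset to arrange is then {OO, D, D, E, E, H, J}, 7 items in all.
That gives (7)!/(2!·2!) = 1260 arrangements.

1260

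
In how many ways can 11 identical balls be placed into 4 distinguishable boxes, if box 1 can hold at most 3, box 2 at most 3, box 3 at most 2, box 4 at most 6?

19

Without the upper bounds there are C(14,3) = 364 ways to split 11 among 4 boxes.
Subtract solutions that violate a single cap (substitute x_i' = x_i − (cap_i+1)): x_1 ≥ 4 gives C(10,3) = 120; x_2 ≥ 4 gives C(10,3) = 120; x_3 ≥ 3 gives C(11,3) = 165; x_4 ≥ 7 gives C(7,3) = 35. Together 440.
Add back pairs where two caps are both exceeded: 20 + 35 + 1 + 35 + 1 + 4 = 96.
Subtract triples: 1 + 0 + 0 + 0 = 1.
By inclusion–exclusion the count is 364 − 440 + 96 − 1 = 19.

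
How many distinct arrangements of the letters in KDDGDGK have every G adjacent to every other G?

Treat the 2 copies of G as a single block. The multiset to arrange is then {GG, D, D, D, K, K}, 6 items in all.
That gives (6)!/(3!·2!) = 60 arrangements.

60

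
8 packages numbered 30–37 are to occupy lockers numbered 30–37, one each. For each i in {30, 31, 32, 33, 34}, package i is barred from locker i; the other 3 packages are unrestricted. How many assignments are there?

21234

Let Aᵢ (for 30 ≤ i ≤ 34) be the placements that put package i in its forbidden locker. Any j of these fix j positions, leaving (8−j)! ways to fill the rest, and there are C(5,j) ways to pick which j.
By inclusion–exclusion, the number of valid placements is Σ_{j=0}^{5} (−1)^j C(5,j)·(8−j)!.
Computing: 40320 − 25200 + 7200 − 1200 + 120 − 6 = 21234.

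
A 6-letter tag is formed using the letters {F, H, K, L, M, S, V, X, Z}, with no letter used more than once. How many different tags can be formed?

60480

With no repetition, fill the 6 letters in order: 9 choices, then 8, down to 4.
That product is 9 × 8 × 7 × 6 × 5 × 4 = 60480.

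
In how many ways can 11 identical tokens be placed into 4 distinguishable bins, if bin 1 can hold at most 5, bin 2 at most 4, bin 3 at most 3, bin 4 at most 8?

109

By stars and bars, unrestricted non-negative solutions to x_1+…+x_4 = 11 number C(11+3,3) = 364.
Subtract solutions that violate a single cap (substitute x_i' = x_i − (cap_i+1)): x_1 ≥ 6 gives C(8,3) = 56; x_2 ≥ 5 gives C(9,3) = 84; x_3 ≥ 4 gives C(10,3) = 120; x_4 ≥ 9 gives C(5,3) = 10. Together 270.
Add back pairs where two caps are both exceeded: 1 + 4 + 0 + 10 + 0 + 0 = 15.
By inclusion–exclusion the count is 364 − 270 + 15 = 109.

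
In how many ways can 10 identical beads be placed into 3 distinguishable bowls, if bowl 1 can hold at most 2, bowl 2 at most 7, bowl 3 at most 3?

6

By stars and bars, unrestricted non-negative solutions to x_1+…+x_3 = 10 number C(10+2,2) = 66.
Subtract solutions that violate a single cap (substitute x_i' = x_i − (cap_i+1)): x_1 ≥ 3 gives C(9,2) = 36; x_2 ≥ 8 gives C(4,2) = 6; x_3 ≥ 4 gives C(8,2) = 28. Together 70.
Add back pairs where two caps are both exceeded: 0 + 10 + 0 = 10.
By inclusion–exclusion the count is 66 − 70 + 10 = 6.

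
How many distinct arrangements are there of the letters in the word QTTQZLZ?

Letter multiplicities in QTTQZLZ: L×1, Q×2, T×2, Z×2.
The number of distinct arrangements is 7!/(2!·2!·2!) = 5040/8 = 630.

630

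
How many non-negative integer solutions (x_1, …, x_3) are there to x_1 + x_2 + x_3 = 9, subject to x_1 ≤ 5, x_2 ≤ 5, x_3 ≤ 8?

34

Without the upper bounds there are C(11,2) = 55 ways to split 9 among 3 variables.
Subtract solutions that violate a single cap (substitute x_i' = x_i − (cap_i+1)): x_1 ≥ 6 gives C(5,2) = 10; x_2 ≥ 6 gives C(5,2) = 10; x_3 ≥ 9 gives C(2,2) = 1. Together 21.
No two caps can be exceeded simultaneously, so the pair terms are all 0.
By inclusion–exclusion the count is 55 − 21 + 0 = 34.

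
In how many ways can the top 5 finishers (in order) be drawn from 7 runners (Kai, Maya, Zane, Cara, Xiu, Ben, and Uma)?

2520

This is an ordered selection of 5 from 7: P(7,5).
That gives 7 × 6 × 5 × 4 × 3 = 2520.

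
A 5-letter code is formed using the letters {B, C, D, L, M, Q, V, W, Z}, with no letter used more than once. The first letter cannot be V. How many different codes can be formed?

The first letter has 9−1 = 8 choices (anything except V).
The remaining 4 letters are filled from the other 8 symbols without repetition: 8 × 7 × 6 × 5 = 1680.
Total: 8 × 1680 = 13440.

13440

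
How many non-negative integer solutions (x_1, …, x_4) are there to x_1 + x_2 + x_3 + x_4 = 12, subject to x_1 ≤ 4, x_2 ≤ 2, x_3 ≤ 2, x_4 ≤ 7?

Ignoring the caps, the number of non-negative solutions to x_1+…+x_4 = 12 is C(15,3) = 455.
Subtract solutions that violate a single cap (substitute x_i' = x_i − (cap_i+1)): x_1 ≥ 5 gives C(10,3) = 120; x_2 ≥ 3 gives C(12,3) = 220; x_3 ≥ 3 gives C(12,3) = 220; x_4 ≥ 8 gives C(7,3) = 35. Together 595.
Add back pairs where two caps are both exceeded: 35 + 35 + 0 + 84 + 4 + 4 = 162.
Subtract triples: 4 + 0 + 0 + 0 = 4.
By inclusion–exclusion the count is 455 − 595 + 162 − 4 = 18.

18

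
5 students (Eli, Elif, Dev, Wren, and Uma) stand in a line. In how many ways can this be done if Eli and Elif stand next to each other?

48

Glue Eli and Elif into one block (2 internal orders), leaving 4 units to arrange in a row.
So the count is 2·(4)! = 48.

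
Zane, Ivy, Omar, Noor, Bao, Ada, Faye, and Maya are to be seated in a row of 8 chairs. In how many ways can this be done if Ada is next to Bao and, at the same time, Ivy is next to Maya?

2880

Treat {Ada,Bao} as one block (2 orders) and {Ivy,Maya} as another (2 orders).
That leaves 6 units to arrange: 2 × 2 × 6! = 4 × 720 = 2880.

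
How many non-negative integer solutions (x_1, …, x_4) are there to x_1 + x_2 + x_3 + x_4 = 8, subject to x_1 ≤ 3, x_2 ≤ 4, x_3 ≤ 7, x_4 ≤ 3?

Without the upper bounds there are C(11,3) = 165 ways to split 8 among 4 variables.
Subtract solutions that violate a single cap (substitute x_i' = x_i − (cap_i+1)): x_1 ≥ 4 gives C(7,3) = 35; x_2 ≥ 5 gives C(6,3) = 20; x_3 ≥ 8 gives C(3,3) = 1; x_4 ≥ 4 gives C(7,3) = 35. Together 91.
Add back pairs where two caps are both exceeded: 0 + 0 + 1 + 0 + 0 + 0 = 1.
By inclusion–exclusion the count is 165 − 91 + 1 = 75.

75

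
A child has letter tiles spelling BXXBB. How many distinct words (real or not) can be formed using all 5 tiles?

BXXBB has 5 letters with B appearing 3 times and X appearing twice.
The number of distinct arrangements is 5!/(3!·2!) = 120/12 = 10.

10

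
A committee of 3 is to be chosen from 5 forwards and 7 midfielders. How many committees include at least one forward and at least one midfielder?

175

Unrestricted: C(12,3) = 220 ways to pick any 3 of the 12.
Subtract selections that omit an entire group: no forwards → C(7,3) = 35; no midfielders → C(5,3) = 10.
Both groups omitted at once is impossible, so 220 − 45 = 175.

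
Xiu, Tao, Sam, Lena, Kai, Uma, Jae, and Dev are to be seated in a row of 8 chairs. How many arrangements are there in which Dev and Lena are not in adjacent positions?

Of the 8! = 40320 arrangements, those with Dev and Lena adjacent number 2 × 7! = 10080 (treat the pair as a block with 2 internal orders).
So 40320 − 10080 = 30240 arrangements keep them apart.

30240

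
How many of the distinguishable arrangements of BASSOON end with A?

180

Fix A in the last position and arrange the remaining 6 letters.
Those 6 letters have O appearing twice and S appearing twice, giving (6)!/(2!·2!) = 180.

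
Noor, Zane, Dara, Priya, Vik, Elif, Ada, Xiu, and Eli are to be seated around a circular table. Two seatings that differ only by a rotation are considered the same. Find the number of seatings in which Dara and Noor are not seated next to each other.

All circular seatings of 9 people number (8)! = 40320.
Seatings with Dara beside Noor: treat them as a block with 2 internal orders, giving 2 × (7)! = 10080.
Subtracting, 40320 − 10080 = 30240.

30240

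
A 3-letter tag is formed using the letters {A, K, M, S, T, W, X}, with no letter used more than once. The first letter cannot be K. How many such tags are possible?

180

The first letter has 7−1 = 6 choices (anything except K).
The remaining 2 letters are filled from the other 6 symbols without repetition: 6 × 5 = 30.
Total: 6 × 30 = 180.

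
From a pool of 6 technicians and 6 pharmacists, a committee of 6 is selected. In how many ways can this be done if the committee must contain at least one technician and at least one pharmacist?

922

Unrestricted: C(12,6) = 924 ways to pick any 6 of the 12.
Subtract selections that omit an entire group: no technicians → C(6,6) = 1; no pharmacists → C(6,6) = 1.
Both groups omitted at once is impossible, so 924 − 2 = 922.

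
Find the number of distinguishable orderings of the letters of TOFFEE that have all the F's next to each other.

60

Treat the 2 copies of F as a single block. The multiset to arrange is then {FF, E, E, O, T}, 5 items in all.
That gives (5)!/(2!) = 60 arrangements.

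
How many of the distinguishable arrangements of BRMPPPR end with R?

120

With the last slot taken by R, it remains to arrange the other 6 letters (BMPPPR).
Those 6 letters have P appearing 3 times, giving (6)!/(3!) = 120.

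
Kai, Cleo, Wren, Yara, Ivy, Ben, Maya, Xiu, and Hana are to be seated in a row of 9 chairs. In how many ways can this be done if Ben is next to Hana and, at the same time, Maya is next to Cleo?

20160

Treat {Ben,Hana} as one block (2 orders) and {Maya,Cleo} as another (2 orders).
That leaves 7 units to arrange: 2 × 2 × 7! = 4 × 5040 = 20160.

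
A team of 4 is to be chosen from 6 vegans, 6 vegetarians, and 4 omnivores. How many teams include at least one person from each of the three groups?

936

Unrestricted: C(16,4) = 1820 ways to pick any 4 of the 16.
Selections missing a whole group: no vegans → C(10,4) = 210; no vegetarians → C(10,4) = 210; no omnivores → C(12,4) = 495.
Add back selections omitting two groups (i.e. drawn from a single group): C(6,4) + C(6,4) + C(4,4) = 31.
By inclusion–exclusion: 1820 − 915 + 31 = 936.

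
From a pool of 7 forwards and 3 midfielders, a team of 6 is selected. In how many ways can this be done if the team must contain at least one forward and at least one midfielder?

Unrestricted: C(10,6) = 210 ways to pick any 6 of the 10.
Selections missing a whole group: no forwards → C(3,6) = 0; no midfielders → C(7,6) = 7.
Both groups omitted at once is impossible, so 210 − 7 = 203.

203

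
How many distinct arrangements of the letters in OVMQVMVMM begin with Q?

280

With the first slot taken by Q, it remains to arrange the other 8 letters (OVMVMVMM).
Those 8 letters have M appearing 4 times and V appearing 3 times, giving (8)!/(4!·3!) = 280.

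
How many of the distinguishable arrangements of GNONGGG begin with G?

Fix G in the first position and arrange the remaining 6 letters.
Those 6 letters have G appearing 3 times and N appearing twice, giving (6)!/(3!·2!) = 60.

60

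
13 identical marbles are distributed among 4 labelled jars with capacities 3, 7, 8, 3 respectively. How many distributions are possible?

By stars and bars, unrestricted non-negative solutions to x_1+…+x_4 = 13 number C(13+3,3) = 560.
Subtract solutions that violate a single cap (substitute x_i' = x_i − (cap_i+1)): x_1 ≥ 4 gives C(12,3) = 220; x_2 ≥ 8 gives C(8,3) = 56; x_3 ≥ 9 gives C(7,3) = 35; x_4 ≥ 4 gives C(12,3) = 220. Together 531.
Add back pairs where two caps are both exceeded: 4 + 1 + 56 + 0 + 4 + 1 = 66.
By inclusion–exclusion the count is 560 − 531 + 66 = 95.

95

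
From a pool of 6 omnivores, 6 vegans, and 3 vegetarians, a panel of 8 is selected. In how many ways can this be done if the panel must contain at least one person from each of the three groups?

5922

With no constraint there are C(15,8) = 6435 possible selections.
Selections missing a whole group: no omnivores → C(9,8) = 9; no vegans → C(9,8) = 9; no vegetarians → C(12,8) = 495.
Add back selections omitting two groups (i.e. drawn from a single group): C(6,8) + C(6,8) + C(3,8) = 0.
By inclusion–exclusion: 6435 − 513 + 0 = 5922.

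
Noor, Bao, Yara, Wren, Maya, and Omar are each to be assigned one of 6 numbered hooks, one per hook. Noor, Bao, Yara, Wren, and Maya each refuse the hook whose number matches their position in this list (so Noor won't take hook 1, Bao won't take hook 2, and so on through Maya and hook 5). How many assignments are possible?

Let Aᵢ (for 1 ≤ i ≤ 5) be the placements that put person i in their forbidden hook. Any j of these fix j positions, leaving (6−j)! ways to fill the rest, and there are C(5,j) ways to pick which j.
By inclusion–exclusion, the number of valid placements is Σ_{j=0}^{5} (−1)^j C(5,j)·(6−j)!.
Computing: 720 − 600 + 240 − 60 + 10 − 1 = 309.

309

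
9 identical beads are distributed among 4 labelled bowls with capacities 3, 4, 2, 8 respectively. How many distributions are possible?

59

Ignoring the caps, the number of non-negative solutions to x_1+…+x_4 = 9 is C(12,3) = 220.
Subtract solutions that violate a single cap (substitute x_i' = x_i − (cap_i+1)): x_1 ≥ 4 gives C(8,3) = 56; x_2 ≥ 5 gives C(7,3) = 35; x_3 ≥ 3 gives C(9,3) = 84; x_4 ≥ 9 gives C(3,3) = 1. Together 176.
Add back pairs where two caps are both exceeded: 1 + 10 + 0 + 4 + 0 + 0 = 15.
By inclusion–exclusion the count is 220 − 176 + 15 = 59.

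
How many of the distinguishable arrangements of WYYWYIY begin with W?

30

Fix W in the first position and arrange the remaining 6 letters.
Those 6 letters have Y appearing 4 times, giving (6)!/(4!) = 30.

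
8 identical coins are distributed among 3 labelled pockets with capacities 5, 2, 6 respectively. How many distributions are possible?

15

By stars and bars, unrestricted non-negative solutions to x_1+…+x_3 = 8 number C(8+2,2) = 45.
Subtract solutions that violate a single cap (substitute x_i' = x_i − (cap_i+1)): x_1 ≥ 6 gives C(4,2) = 6; x_2 ≥ 3 gives C(7,2) = 21; x_3 ≥ 7 gives C(3,2) = 3. Together 30.
No two caps can be exceeded simultaneously, so the pair terms are all 0.
By inclusion–exclusion the count is 45 − 30 + 0 = 15.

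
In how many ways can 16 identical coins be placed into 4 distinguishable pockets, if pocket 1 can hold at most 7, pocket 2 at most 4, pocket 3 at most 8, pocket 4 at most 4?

By stars and bars, unrestricted non-negative solutions to x_1+…+x_4 = 16 number C(16+3,3) = 969.
Subtract solutions that violate a single cap (substitute x_i' = x_i − (cap_i+1)): x_1 ≥ 8 gives C(11,3) = 165; x_2 ≥ 5 gives C(14,3) = 364; x_3 ≥ 9 gives C(10,3) = 120; x_4 ≥ 5 gives C(14,3) = 364. Together 1013.
Add back pairs where two caps are both exceeded: 20 + 0 + 20 + 10 + 84 + 10 = 144.
By inclusion–exclusion the count is 969 − 1013 + 144 = 100.

100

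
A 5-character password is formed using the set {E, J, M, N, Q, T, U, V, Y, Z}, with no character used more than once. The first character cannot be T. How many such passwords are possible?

The first character has 10−1 = 9 choices (anything except T).
The remaining 4 characters are filled from the other 9 symbols without repetition: 9 × 8 × 7 × 6 = 3024.
Total: 9 × 3024 = 27216.

27216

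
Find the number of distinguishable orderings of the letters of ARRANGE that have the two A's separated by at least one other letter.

Total arrangements of ARRANGE: 7!/(2!·2!) = 1260.
If the two A's are adjacent, glue them into one block, leaving 6 items to arrange: (6)!/(2!) = 360 ways.
Hence 1260 − 360 = 900.

900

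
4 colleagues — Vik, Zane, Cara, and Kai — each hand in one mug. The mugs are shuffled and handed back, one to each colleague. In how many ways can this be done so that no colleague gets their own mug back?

9

This is the derangement count D_4: permutations of 4 items with no fixed point.
By inclusion–exclusion this is Σ_{j=0}^{4} (−1)^j C(4,j)·(4−j)!.
Computing: 24 − 24 + 12 − 4 + 1 = 9.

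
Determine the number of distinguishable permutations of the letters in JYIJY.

30

Letter multiplicities in JYIJY: I×1, J×2, Y×2.
Dividing 5! = 120 by 2!·2! = 4 for the repeated letters gives 30.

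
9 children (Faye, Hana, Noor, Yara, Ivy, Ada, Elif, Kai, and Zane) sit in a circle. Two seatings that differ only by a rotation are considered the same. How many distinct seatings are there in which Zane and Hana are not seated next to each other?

Without the restriction there are (8)! = 40320 seatings.
Seatings with Zane beside Hana: treat them as a block with 2 internal orders, giving 2 × (7)! = 10080.
Subtracting, 40320 − 10080 = 30240.

30240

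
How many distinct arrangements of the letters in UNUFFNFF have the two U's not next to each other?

Total arrangements of UNUFFNFF: 8!/(4!·2!·2!) = 420.
If the two U's are adjacent, glue them into one block, leaving 7 items to arrange: (7)!/(4!·2!) = 105 ways.
Subtracting, 420 − 105 = 315 arrangements keep the U's apart.

315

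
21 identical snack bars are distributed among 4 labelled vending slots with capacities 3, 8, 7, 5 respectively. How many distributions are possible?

By stars and bars, unrestricted non-negative solutions to x_1+…+x_4 = 21 number C(21+3,3) = 2024.
Subtract solutions that violate a single cap (substitute x_i' = x_i − (cap_i+1)): x_1 ≥ 4 gives C(20,3) = 1140; x_2 ≥ 9 gives C(15,3) = 455; x_3 ≥ 8 gives C(16,3) = 560; x_4 ≥ 6 gives C(18,3) = 816. Together 2971.
Add back pairs where two caps are both exceeded: 165 + 220 + 364 + 35 + 84 + 120 = 988.
Subtract triples: 1 + 10 + 20 + 0 = 31.
By inclusion–exclusion the count is 2024 − 2971 + 988 − 31 = 10.

10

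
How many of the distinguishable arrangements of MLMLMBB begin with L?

With the first slot taken by L, it remains to arrange the other 6 letters (MMLMBB).
Those 6 letters have B appearing twice and M appearing 3 times, giving (6)!/(3!·2!) = 60.

60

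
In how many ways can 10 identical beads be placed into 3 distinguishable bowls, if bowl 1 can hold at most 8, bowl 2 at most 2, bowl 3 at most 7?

21

Ignoring the caps, the number of non-negative solutions to x_1+…+x_3 = 10 is C(12,2) = 66.
Subtract solutions that violate a single cap (substitute x_i' = x_i − (cap_i+1)): x_1 ≥ 9 gives C(3,2) = 3; x_2 ≥ 3 gives C(9,2) = 36; x_3 ≥ 8 gives C(4,2) = 6. Together 45.
No two caps can be exceeded simultaneously, so the pair terms are all 0.
By inclusion–exclusion the count is 66 − 45 + 0 = 21.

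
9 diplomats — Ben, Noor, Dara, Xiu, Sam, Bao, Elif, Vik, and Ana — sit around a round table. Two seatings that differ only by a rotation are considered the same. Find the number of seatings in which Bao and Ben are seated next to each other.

Treat {Bao, Ben} as one unit (2 internal orders) and seat the resulting 8 units around the table: (7)! circular arrangements.
So 2 × (7)! = 2 × 5040 = 10080.

10080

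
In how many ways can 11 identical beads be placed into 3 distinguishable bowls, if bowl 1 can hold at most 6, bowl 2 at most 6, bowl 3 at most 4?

20

Without the upper bounds there are C(13,2) = 78 ways to split 11 among 3 bowls.
Subtract solutions that violate a single cap (substitute x_i' = x_i − (cap_i+1)): x_1 ≥ 7 gives C(6,2) = 15; x_2 ≥ 7 gives C(6,2) = 15; x_3 ≥ 5 gives C(8,2) = 28. Together 58.
No two caps can be exceeded simultaneously, so the pair terms are all 0.
By inclusion–exclusion the count is 78 − 58 + 0 = 20.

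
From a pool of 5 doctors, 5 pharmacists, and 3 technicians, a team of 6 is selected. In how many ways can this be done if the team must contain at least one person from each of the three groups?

1450

Unrestricted: C(13,6) = 1716 ways to pick any 6 of the 13.
Selections missing a whole group: no doctors → C(8,6) = 28; no pharmacists → C(8,6) = 28; no technicians → C(10,6) = 210.
Add back selections omitting two groups (i.e. drawn from a single group): C(5,6) + C(5,6) + C(3,6) = 0.
By inclusion–exclusion: 1716 − 266 + 0 = 1450.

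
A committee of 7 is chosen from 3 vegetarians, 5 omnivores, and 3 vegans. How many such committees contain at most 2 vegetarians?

260

Split by how many vegetarians are chosen (0 through 2).
Sum: C(3,0)·C(8,7) + C(3,1)·C(8,6) + C(3,2)·C(8,5) = 8 + 84 + 168 = 260.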